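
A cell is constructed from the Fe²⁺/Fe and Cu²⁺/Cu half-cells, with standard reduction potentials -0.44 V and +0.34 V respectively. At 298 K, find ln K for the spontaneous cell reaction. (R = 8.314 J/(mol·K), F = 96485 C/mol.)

ln K = 60.8

E°_cell = +0.34 − (-0.44) = 0.78 V, with n = 2 electrons transferred.
At equilibrium E = 0, so the Nernst equation gives ln K = nFE°/RT = (2)(96485)(0.78)/((8.314)(298)) = 60.75.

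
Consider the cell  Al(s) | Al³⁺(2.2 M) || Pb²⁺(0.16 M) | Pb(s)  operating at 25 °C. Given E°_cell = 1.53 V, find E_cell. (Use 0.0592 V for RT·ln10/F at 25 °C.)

1.50 V

Balancing electrons gives n = 6; the reaction quotient is Q = [Al³⁺]^2/[Pb²⁺]^3 = 1180.
At 25 °C, E = E° − (0.0592/n) log Q = 1.53 − (0.0592/6)(3.072) = 1.530 − 0.030 = 1.500 V.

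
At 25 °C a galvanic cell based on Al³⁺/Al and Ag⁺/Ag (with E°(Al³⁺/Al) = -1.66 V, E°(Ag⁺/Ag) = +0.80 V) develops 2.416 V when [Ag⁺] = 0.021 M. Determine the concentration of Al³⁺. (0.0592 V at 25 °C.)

0.0016 M

From the Nernst equation, log Q = n(E° − E)/0.0592 = 3(2.46 − 2.416)/0.0592 = 2.230, so Q = 170.
With Q = [Al³⁺]/[Ag⁺]^3 and the known concentrations, [Al³⁺] in the numerator gives [Al³⁺] = 0.0016 M.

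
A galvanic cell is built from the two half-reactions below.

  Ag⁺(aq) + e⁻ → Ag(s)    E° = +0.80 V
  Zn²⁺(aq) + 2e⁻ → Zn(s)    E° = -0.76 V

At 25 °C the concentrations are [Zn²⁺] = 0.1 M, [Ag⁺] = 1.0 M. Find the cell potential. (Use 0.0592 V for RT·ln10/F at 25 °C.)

1.59 V

The Ag⁺/Ag couple has the higher reduction potential and acts as the cathode, so E°_cell = +0.80 − (-0.76) = 1.56 V.
Balancing electrons gives n = 2; the reaction quotient is Q = [Zn²⁺]/[Ag⁺]^2 = 0.100.
At 25 °C, E = E° − (0.0592/n) log Q = 1.56 − (0.0592/2)(-1.000) = 1.560 + 0.030 = 1.590 V.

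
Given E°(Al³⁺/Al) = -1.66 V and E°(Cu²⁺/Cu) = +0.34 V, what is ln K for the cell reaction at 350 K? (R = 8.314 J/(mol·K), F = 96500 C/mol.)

E°_cell = +0.34 − (-1.66) = 2.00 V, with n = 6 electrons transferred.
At equilibrium E = 0, so the Nernst equation gives ln K = nFE°/RT = (6)(96500)(2.00)/((8.314)(350)) = 397.95.

ln K = 398.0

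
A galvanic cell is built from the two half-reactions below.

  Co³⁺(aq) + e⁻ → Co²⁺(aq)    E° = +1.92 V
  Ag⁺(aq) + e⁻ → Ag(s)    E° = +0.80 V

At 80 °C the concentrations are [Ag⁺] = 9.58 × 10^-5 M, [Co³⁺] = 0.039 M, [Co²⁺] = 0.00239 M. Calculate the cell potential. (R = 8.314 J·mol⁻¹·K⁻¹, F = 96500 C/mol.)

The Co³⁺/Co²⁺ couple has the higher reduction potential and acts as the cathode, so E°_cell = +1.92 − (+0.80) = 1.12 V.
Balancing electrons gives n = 1; the reaction quotient is Q = [Ag⁺]·[Co²⁺]/[Co³⁺] = 5.87 × 10^-6.
E = E° − (RT/nF) ln Q = 1.12 − (8.314×353)/(1×96500) × (-12.046) = 1.120 + 0.366 = 1.486 V.

1.49 V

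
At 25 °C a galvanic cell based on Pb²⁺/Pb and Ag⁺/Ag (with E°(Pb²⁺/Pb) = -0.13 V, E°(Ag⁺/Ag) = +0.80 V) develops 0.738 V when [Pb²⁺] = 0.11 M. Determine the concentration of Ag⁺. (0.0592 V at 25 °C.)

From the Nernst equation, log Q = n(E° − E)/0.0592 = 2(0.93 − 0.738)/0.0592 = 6.486, so Q = 3.07 × 10^6.
With Q = [Pb²⁺]/[Ag⁺]^2 and the known concentrations, [Ag⁺]^2 in the denominator gives [Ag⁺] = 1.9 × 10^-4 M.

1.9 × 10^-4 M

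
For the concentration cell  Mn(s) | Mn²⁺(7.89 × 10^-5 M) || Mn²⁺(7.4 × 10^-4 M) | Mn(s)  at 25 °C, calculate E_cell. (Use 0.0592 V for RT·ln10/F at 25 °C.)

Both half-cells are Mn²⁺/Mn, so E°_cell = 0. The concentrated side is the cathode; the cell reaction moves Mn²⁺ from high to low concentration with n = 2.
Q = [Mn²⁺]_dilute/[Mn²⁺]_conc = 7.89 × 10^-5/7.4 × 10^-4 = 0.107.
E = 0 − (0.0592/2) log Q = −(0.0592/2)(-0.972) = 0.0288 V.

0.029 V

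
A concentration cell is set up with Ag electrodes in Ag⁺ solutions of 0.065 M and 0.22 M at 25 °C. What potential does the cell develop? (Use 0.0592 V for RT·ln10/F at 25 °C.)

0.031 V

Both half-cells are Ag⁺/Ag, so E°_cell = 0. The concentrated side is the cathode; the cell reaction moves Ag⁺ from high to low concentration with n = 1.
Q = [Ag⁺]_dilute/[Ag⁺]_conc = 0.065/0.22 = 0.295.
E = 0 − (0.0592/1) log Q = −(0.0592/1)(-0.530) = 0.0314 V.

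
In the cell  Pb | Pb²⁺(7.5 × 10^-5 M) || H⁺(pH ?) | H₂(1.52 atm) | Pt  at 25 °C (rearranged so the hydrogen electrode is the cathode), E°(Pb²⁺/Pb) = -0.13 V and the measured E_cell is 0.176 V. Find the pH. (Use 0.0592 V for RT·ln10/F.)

pH = 1.19

E°_cell = 0.13 V and n = 2.
log Q = n(E° − E)/0.0592 = 2×(0.13 − 0.176)/0.0592 = -1.554.
With Q = [Pb²⁺]·P(H₂) / [H⁺]^2, solving for [H⁺] gives log[H⁺] = -1.195, so pH = 1.19.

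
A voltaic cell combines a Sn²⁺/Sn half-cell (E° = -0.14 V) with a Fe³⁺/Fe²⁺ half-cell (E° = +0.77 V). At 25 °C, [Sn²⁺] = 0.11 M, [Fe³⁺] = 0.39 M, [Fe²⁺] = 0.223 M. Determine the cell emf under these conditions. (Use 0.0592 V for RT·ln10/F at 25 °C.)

The Fe³⁺/Fe²⁺ couple has the higher reduction potential and acts as the cathode, so E°_cell = +0.77 − (-0.14) = 0.91 V.
Balancing electrons gives n = 2; the reaction quotient is Q = [Sn²⁺]·[Fe²⁺]^2/[Fe³⁺]^2 = 0.0360.
At 25 °C, E = E° − (0.0592/n) log Q = 0.91 − (0.0592/2)(-1.444) = 0.910 + 0.043 = 0.953 V.

0.953 V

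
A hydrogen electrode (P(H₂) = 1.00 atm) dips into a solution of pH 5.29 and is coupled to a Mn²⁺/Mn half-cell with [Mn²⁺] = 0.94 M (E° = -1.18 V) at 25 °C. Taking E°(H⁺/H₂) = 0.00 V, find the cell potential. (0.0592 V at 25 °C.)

The hydrogen couple is the cathode, so E°_cell = 1.18 V; n = 2.
[H⁺] = 10^(−5.29) = 5.1 × 10^-6 M, and Q = [Mn²⁺]·P(H₂) / [H⁺]^2 = 3.57 × 10^10.
E = E° − (0.0592/2) log Q = 1.18 − (0.0592/2)(10.553) = 0.868 V.

0.87 V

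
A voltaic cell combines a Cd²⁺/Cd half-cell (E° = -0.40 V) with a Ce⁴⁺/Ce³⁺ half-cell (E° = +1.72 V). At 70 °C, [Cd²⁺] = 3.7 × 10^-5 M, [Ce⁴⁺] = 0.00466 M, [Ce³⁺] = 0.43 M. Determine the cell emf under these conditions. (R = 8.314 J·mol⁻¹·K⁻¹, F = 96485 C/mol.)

The Ce⁴⁺/Ce³⁺ couple has the higher reduction potential and acts as the cathode, so E°_cell = +1.72 − (-0.40) = 2.12 V.
Balancing electrons gives n = 2; the reaction quotient is Q = [Cd²⁺]·[Ce³⁺]^2/[Ce⁴⁺]^2 = 0.315.
E = E° − (RT/nF) ln Q = 2.12 − (8.314×343)/(2×96485) × (-1.155) = 2.120 + 0.017 = 2.137 V.

2.14 V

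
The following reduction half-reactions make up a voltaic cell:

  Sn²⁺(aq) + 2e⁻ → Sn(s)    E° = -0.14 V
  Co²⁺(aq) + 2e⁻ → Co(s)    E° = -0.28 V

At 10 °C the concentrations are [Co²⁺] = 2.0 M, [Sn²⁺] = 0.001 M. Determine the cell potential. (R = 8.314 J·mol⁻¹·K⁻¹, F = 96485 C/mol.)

The Sn²⁺/Sn couple has the higher reduction potential and acts as the cathode, so E°_cell = -0.14 − (-0.28) = 0.14 V.
Balancing electrons gives n = 2; the reaction quotient is Q = [Co²⁺]/[Sn²⁺] = 2000.
E = E° − (RT/nF) ln Q = 0.14 − (8.314×283)/(2×96485) × (7.601) = 0.140 − 0.093 = 0.047 V.

0.047 V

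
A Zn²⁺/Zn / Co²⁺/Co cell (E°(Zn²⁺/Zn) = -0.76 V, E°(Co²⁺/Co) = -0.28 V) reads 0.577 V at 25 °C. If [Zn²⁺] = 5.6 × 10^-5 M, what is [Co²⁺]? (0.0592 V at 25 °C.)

0.11 M

From the Nernst equation, log Q = n(E° − E)/0.0592 = 2(0.48 − 0.577)/0.0592 = -3.277, so Q = 5.28 × 10^-4.
With Q = [Zn²⁺]/[Co²⁺] and the known concentrations, [Co²⁺] in the denominator gives [Co²⁺] = 0.11 M.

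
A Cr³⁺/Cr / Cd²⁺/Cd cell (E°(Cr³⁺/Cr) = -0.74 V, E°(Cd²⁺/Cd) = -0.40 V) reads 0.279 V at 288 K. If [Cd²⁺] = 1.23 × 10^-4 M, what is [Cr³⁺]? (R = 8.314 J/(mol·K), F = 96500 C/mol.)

0.0022 M

From the Nernst equation, ln Q = nF(E° − E)/RT = 6×96500×(0.34 − 0.279)/(8.314×288) = 14.750, so Q = 2.55 × 10^6.
With Q = [Cr³⁺]^2/[Cd²⁺]^3 and the known concentrations, [Cr³⁺]^2 in the numerator gives [Cr³⁺] = 0.0022 M.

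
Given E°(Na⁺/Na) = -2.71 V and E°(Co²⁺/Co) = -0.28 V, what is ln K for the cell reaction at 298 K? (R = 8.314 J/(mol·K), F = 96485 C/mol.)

E°_cell = -0.28 − (-2.71) = 2.43 V, with n = 2 electrons transferred.
At equilibrium E = 0, so the Nernst equation gives ln K = nFE°/RT = (2)(96485)(2.43)/((8.314)(298)) = 189.26.

ln K = 189.3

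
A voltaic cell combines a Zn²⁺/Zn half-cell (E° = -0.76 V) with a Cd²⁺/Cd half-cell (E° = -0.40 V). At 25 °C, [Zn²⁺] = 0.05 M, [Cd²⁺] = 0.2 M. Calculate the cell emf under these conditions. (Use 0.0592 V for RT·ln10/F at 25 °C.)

0.378 V

The Cd²⁺/Cd couple has the higher reduction potential and acts as the cathode, so E°_cell = -0.40 − (-0.76) = 0.36 V.
Balancing electrons gives n = 2; the reaction quotient is Q = [Zn²⁺]/[Cd²⁺] = 0.250.
At 25 °C, E = E° − (0.0592/n) log Q = 0.36 − (0.0592/2)(-0.602) = 0.360 + 0.018 = 0.378 V.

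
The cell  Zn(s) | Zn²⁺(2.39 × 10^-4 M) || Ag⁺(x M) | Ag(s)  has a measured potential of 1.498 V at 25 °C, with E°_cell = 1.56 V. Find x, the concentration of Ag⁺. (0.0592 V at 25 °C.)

0.0014 M

From the Nernst equation, log Q = n(E° − E)/0.0592 = 2(1.56 − 1.498)/0.0592 = 2.095, so Q = 124.
With Q = [Zn²⁺]/[Ag⁺]^2 and the known concentrations, [Ag⁺]^2 in the denominator gives [Ag⁺] = 0.0014 M.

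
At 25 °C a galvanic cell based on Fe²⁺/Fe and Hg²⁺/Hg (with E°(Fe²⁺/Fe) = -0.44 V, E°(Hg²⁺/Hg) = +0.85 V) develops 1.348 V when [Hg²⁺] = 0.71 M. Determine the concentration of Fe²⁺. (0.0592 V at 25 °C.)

0.0078 M

From the Nernst equation, log Q = n(E° − E)/0.0592 = 2(1.29 − 1.348)/0.0592 = -1.959, so Q = 0.0110.
With Q = [Fe²⁺]/[Hg²⁺] and the known concentrations, [Fe²⁺] in the numerator gives [Fe²⁺] = 0.0078 M.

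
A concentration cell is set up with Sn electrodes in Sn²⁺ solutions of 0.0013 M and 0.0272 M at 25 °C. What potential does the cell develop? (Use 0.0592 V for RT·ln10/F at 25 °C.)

Both half-cells are Sn²⁺/Sn, so E°_cell = 0. The concentrated side is the cathode; the cell reaction moves Sn²⁺ from high to low concentration with n = 2.
Q = [Sn²⁺]_dilute/[Sn²⁺]_conc = 0.0013/0.0272 = 0.0478.
E = 0 − (0.0592/2) log Q = −(0.0592/2)(-1.321) = 0.0391 V.

0.039 V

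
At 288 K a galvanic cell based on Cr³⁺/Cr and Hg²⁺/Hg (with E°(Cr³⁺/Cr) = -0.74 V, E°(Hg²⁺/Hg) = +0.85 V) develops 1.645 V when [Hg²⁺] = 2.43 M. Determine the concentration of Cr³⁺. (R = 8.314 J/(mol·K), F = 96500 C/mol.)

0.0049 M

From the Nernst equation, ln Q = nF(E° − E)/RT = 6×96500×(1.59 − 1.645)/(8.314×288) = -13.300, so Q = 1.68 × 10^-6.
With Q = [Cr³⁺]^2/[Hg²⁺]^3 and the known concentrations, [Cr³⁺]^2 in the numerator gives [Cr³⁺] = 0.0049 M.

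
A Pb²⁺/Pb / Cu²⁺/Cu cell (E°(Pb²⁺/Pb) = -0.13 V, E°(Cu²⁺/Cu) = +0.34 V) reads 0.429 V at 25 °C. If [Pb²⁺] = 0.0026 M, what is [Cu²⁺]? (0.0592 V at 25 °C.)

1.1 × 10^-4 M

From the Nernst equation, log Q = n(E° − E)/0.0592 = 2(0.47 − 0.429)/0.0592 = 1.385, so Q = 24.3.
With Q = [Pb²⁺]/[Cu²⁺] and the known concentrations, [Cu²⁺] in the denominator gives [Cu²⁺] = 1.1 × 10^-4 M.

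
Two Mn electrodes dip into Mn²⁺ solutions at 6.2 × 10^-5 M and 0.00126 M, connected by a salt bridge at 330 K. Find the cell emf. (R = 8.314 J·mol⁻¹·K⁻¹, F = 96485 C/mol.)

Both half-cells are Mn²⁺/Mn, so E°_cell = 0. The concentrated side is the cathode; the cell reaction moves Mn²⁺ from high to low concentration with n = 2.
Q = [Mn²⁺]_dilute/[Mn²⁺]_conc = 6.2 × 10^-5/0.00126 = 0.0492.
E = 0 − (RT/nF) ln Q = −((8.314×330)/(2×96485))(-3.012) = 0.0428 V.

0.043 V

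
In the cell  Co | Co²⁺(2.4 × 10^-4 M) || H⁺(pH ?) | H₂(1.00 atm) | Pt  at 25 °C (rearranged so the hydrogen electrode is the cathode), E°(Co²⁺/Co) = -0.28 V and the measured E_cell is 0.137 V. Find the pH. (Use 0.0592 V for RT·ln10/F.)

pH = 4.23

E°_cell = 0.28 V and n = 2.
log Q = n(E° − E)/0.0592 = 2×(0.28 − 0.137)/0.0592 = 4.831.
With Q = [Co²⁺]·P(H₂) / [H⁺]^2, solving for [H⁺] gives log[H⁺] = -4.225, so pH = 4.23.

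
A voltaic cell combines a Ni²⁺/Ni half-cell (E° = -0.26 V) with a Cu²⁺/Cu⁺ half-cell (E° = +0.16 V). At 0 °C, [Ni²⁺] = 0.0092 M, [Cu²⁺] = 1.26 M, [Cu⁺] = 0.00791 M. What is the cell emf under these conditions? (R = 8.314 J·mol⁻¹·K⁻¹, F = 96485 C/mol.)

The Cu²⁺/Cu⁺ couple has the higher reduction potential and acts as the cathode, so E°_cell = +0.16 − (-0.26) = 0.42 V.
Balancing electrons gives n = 2; the reaction quotient is Q = [Ni²⁺]·[Cu⁺]^2/[Cu²⁺]^2 = 3.63 × 10^-7.
E = E° − (RT/nF) ln Q = 0.42 − (8.314×273)/(2×96485) × (-14.830) = 0.420 + 0.174 = 0.594 V.

0.594 V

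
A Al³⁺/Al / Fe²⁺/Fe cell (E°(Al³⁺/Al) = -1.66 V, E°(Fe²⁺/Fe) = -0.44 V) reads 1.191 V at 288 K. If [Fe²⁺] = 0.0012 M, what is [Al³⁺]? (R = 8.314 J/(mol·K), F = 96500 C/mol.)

From the Nernst equation, ln Q = nF(E° − E)/RT = 6×96500×(1.22 − 1.191)/(8.314×288) = 7.013, so Q = 1110.
With Q = [Al³⁺]^2/[Fe²⁺]^3 and the known concentrations, [Al³⁺]^2 in the numerator gives [Al³⁺] = 0.0014 M.

0.0014 M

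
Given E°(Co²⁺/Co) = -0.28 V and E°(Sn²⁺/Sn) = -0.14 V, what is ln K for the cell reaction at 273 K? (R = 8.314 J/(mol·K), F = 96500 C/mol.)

E°_cell = -0.14 − (-0.28) = 0.14 V, with n = 2 electrons transferred.
At equilibrium E = 0, so the Nernst equation gives ln K = nFE°/RT = (2)(96500)(0.14)/((8.314)(273)) = 11.90.

ln K = 11.9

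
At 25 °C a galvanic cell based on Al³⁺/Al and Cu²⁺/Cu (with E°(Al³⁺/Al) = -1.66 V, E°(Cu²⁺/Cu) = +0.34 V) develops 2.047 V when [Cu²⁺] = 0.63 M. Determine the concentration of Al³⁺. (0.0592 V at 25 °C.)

From the Nernst equation, log Q = n(E° − E)/0.0592 = 6(2.00 − 2.047)/0.0592 = -4.764, so Q = 1.72 × 10^-5.
With Q = [Al³⁺]^2/[Cu²⁺]^3 and the known concentrations, [Al³⁺]^2 in the numerator gives [Al³⁺] = 0.0021 M.

0.0021 M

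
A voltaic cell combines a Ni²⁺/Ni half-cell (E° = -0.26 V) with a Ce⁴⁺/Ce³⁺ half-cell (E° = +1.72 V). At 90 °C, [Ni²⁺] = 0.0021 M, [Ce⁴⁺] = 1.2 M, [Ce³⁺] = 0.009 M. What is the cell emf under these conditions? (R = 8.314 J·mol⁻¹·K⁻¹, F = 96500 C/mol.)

The Ce⁴⁺/Ce³⁺ couple has the higher reduction potential and acts as the cathode, so E°_cell = +1.72 − (-0.26) = 1.98 V.
Balancing electrons gives n = 2; the reaction quotient is Q = [Ni²⁺]·[Ce³⁺]^2/[Ce⁴⁺]^2 = 1.18 × 10^-7.
E = E° − (RT/nF) ln Q = 1.98 − (8.314×363)/(2×96500) × (-15.952) = 1.980 + 0.249 = 2.229 V.

2.23 V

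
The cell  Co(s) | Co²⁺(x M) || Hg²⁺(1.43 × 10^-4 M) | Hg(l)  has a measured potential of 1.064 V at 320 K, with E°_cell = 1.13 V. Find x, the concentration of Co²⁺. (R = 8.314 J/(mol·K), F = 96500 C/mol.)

From the Nernst equation, ln Q = nF(E° − E)/RT = 2×96500×(1.13 − 1.064)/(8.314×320) = 4.788, so Q = 120.
With Q = [Co²⁺]/[Hg²⁺] and the known concentrations, [Co²⁺] in the numerator gives [Co²⁺] = 0.017 M.

0.017 M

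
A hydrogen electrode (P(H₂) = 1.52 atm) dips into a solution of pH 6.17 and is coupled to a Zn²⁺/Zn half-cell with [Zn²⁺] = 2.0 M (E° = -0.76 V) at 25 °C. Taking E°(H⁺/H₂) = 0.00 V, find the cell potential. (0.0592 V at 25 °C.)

0.38 V

The hydrogen couple is the cathode, so E°_cell = 0.76 V; n = 2.
[H⁺] = 10^(−6.17) = 6.8 × 10^-7 M, and Q = [Zn²⁺]·P(H₂) / [H⁺]^2 = 6.65 × 10^12.
E = E° − (0.0592/2) log Q = 0.76 − (0.0592/2)(12.823) = 0.380 V.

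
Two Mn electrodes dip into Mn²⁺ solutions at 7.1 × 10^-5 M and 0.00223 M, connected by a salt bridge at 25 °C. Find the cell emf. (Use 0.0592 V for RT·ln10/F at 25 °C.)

0.044 V

Both half-cells are Mn²⁺/Mn, so E°_cell = 0. The concentrated side is the cathode; the cell reaction moves Mn²⁺ from high to low concentration with n = 2.
Q = [Mn²⁺]_dilute/[Mn²⁺]_conc = 7.1 × 10^-5/0.00223 = 0.0318.
E = 0 − (0.0592/2) log Q = −(0.0592/2)(-1.497) = 0.0443 V.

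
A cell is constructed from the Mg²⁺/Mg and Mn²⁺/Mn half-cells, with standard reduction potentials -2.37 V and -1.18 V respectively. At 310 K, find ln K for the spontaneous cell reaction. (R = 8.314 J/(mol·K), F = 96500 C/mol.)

ln K = 89.1

E°_cell = -1.18 − (-2.37) = 1.19 V, with n = 2 electrons transferred.
At equilibrium E = 0, so the Nernst equation gives ln K = nFE°/RT = (2)(96500)(1.19)/((8.314)(310)) = 89.11.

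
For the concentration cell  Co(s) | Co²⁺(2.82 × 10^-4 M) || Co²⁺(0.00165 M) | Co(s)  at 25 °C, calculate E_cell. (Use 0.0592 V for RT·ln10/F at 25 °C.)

Both half-cells are Co²⁺/Co, so E°_cell = 0. The concentrated side is the cathode; the cell reaction moves Co²⁺ from high to low concentration with n = 2.
Q = [Co²⁺]_dilute/[Co²⁺]_conc = 2.82 × 10^-4/0.00165 = 0.171.
E = 0 − (0.0592/2) log Q = −(0.0592/2)(-0.767) = 0.0227 V.

0.023 V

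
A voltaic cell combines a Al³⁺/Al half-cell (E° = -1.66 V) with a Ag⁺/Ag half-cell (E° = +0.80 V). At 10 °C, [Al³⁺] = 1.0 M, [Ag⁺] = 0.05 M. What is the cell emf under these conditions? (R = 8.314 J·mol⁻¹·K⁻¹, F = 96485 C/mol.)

2.39 V

The Ag⁺/Ag couple has the higher reduction potential and acts as the cathode, so E°_cell = +0.80 − (-1.66) = 2.46 V.
Balancing electrons gives n = 3; the reaction quotient is Q = [Al³⁺]/[Ag⁺]^3 = 8000.
E = E° − (RT/nF) ln Q = 2.46 − (8.314×283)/(3×96485) × (8.987) = 2.460 − 0.073 = 2.387 V.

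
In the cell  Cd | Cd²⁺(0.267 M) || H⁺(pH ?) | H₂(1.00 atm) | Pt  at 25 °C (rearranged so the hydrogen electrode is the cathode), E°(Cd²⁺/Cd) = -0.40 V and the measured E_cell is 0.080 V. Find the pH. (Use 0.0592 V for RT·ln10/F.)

E°_cell = 0.40 V and n = 2.
log Q = n(E° − E)/0.0592 = 2×(0.40 − 0.080)/0.0592 = 10.811.
With Q = [Cd²⁺]·P(H₂) / [H⁺]^2, solving for [H⁺] gives log[H⁺] = -5.692, so pH = 5.69.

pH = 5.69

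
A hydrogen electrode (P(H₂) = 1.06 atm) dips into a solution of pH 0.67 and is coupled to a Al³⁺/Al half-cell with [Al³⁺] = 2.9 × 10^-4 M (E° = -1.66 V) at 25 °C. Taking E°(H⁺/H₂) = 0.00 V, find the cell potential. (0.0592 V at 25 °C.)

1.69 V

The hydrogen couple is the cathode, so E°_cell = 1.66 V; n = 6.
[H⁺] = 10^(−0.67) = 0.21 M, and Q = [Al³⁺]^2·P(H₂)^3 / [H⁺]^6 = 0.00105.
E = E° − (0.0592/6) log Q = 1.66 − (0.0592/6)(-2.979) = 1.689 V.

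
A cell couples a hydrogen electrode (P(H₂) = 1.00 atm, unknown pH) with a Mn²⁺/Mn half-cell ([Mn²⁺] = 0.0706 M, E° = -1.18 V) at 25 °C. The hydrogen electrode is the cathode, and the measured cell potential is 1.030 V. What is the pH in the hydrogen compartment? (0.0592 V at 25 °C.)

E°_cell = 1.18 V and n = 2.
log Q = n(E° − E)/0.0592 = 2×(1.18 − 1.030)/0.0592 = 5.068.
With Q = [Mn²⁺]·P(H₂) / [H⁺]^2, solving for [H⁺] gives log[H⁺] = -3.109, so pH = 3.11.

pH = 3.11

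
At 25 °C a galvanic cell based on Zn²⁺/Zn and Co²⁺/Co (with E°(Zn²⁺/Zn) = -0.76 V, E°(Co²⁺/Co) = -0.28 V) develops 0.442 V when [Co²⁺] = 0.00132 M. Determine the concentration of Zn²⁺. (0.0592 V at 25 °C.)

From the Nernst equation, log Q = n(E° − E)/0.0592 = 2(0.48 − 0.442)/0.0592 = 1.284, so Q = 19.2.
With Q = [Zn²⁺]/[Co²⁺] and the known concentrations, [Zn²⁺] in the numerator gives [Zn²⁺] = 0.025 M.

0.025 M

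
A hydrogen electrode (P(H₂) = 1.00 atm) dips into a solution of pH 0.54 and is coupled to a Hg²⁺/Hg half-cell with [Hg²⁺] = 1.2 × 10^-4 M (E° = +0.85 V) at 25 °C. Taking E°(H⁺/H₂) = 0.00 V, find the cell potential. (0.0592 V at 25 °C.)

0.77 V

The Hg²⁺/Hg couple is the cathode, so E°_cell = 0.85 V; n = 2.
[H⁺] = 10^(−0.54) = 0.29 M, and Q = [H⁺]^2 / ([Hg²⁺]·P(H₂)) = 693.
E = E° − (0.0592/2) log Q = 0.85 − (0.0592/2)(2.841) = 0.766 V.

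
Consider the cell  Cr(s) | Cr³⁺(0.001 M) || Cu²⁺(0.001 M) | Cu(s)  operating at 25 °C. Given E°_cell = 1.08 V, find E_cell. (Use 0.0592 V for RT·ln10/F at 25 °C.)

1.05 V

Balancing electrons gives n = 6; the reaction quotient is Q = [Cr³⁺]^2/[Cu²⁺]^3 = 1000.
At 25 °C, E = E° − (0.0592/n) log Q = 1.08 − (0.0592/6)(3.000) = 1.080 − 0.030 = 1.050 V.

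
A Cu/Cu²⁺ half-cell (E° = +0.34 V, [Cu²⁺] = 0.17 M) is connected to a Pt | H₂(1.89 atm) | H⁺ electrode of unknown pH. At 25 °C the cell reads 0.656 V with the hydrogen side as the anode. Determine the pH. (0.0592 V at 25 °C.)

pH = 5.58

E°_cell = 0.34 V and n = 2.
log Q = n(E° − E)/0.0592 = 2×(0.34 − 0.656)/0.0592 = -10.676.
With Q = [H⁺]^2 / ([Cu²⁺]·P(H₂)), solving for [H⁺] gives log[H⁺] = -5.584, so pH = 5.58.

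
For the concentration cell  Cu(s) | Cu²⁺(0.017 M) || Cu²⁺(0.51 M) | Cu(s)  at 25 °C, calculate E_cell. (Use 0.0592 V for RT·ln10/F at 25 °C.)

0.044 V

Both half-cells are Cu²⁺/Cu, so E°_cell = 0. The concentrated side is the cathode; the cell reaction moves Cu²⁺ from high to low concentration with n = 2.
Q = [Cu²⁺]_dilute/[Cu²⁺]_conc = 0.017/0.51 = 0.0333.
E = 0 − (0.0592/2) log Q = −(0.0592/2)(-1.477) = 0.0437 V.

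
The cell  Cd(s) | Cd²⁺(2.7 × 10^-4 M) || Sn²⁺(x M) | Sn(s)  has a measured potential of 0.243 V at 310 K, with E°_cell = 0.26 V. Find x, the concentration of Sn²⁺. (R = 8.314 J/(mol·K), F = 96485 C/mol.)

7.6 × 10^-5 M

From the Nernst equation, ln Q = nF(E° − E)/RT = 2×96485×(0.26 − 0.243)/(8.314×310) = 1.273, so Q = 3.57.
With Q = [Cd²⁺]/[Sn²⁺] and the known concentrations, [Sn²⁺] in the denominator gives [Sn²⁺] = 7.6 × 10^-5 M.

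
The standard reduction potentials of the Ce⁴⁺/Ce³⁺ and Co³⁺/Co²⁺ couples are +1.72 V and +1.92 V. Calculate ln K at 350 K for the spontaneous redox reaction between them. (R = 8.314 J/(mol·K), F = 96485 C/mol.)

ln K = 6.6

E°_cell = +1.92 − (+1.72) = 0.20 V, with n = 1 electron transferred.
At equilibrium E = 0, so the Nernst equation gives ln K = nFE°/RT = (1)(96485)(0.20)/((8.314)(350)) = 6.63.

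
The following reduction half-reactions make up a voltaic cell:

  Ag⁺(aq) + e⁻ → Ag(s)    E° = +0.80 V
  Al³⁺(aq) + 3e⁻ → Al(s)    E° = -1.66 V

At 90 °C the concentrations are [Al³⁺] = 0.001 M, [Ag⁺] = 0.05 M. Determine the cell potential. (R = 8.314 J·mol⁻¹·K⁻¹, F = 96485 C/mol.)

The Ag⁺/Ag couple has the higher reduction potential and acts as the cathode, so E°_cell = +0.80 − (-1.66) = 2.46 V.
Balancing electrons gives n = 3; the reaction quotient is Q = [Al³⁺]/[Ag⁺]^3 = 8.00.
E = E° − (RT/nF) ln Q = 2.46 − (8.314×363)/(3×96485) × (2.079) = 2.460 − 0.022 = 2.438 V.

2.44 V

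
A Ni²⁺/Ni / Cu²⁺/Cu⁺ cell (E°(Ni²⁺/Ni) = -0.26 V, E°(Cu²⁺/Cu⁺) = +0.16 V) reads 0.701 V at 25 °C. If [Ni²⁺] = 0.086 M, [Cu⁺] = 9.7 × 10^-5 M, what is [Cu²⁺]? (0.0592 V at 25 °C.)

From the Nernst equation, log Q = n(E° − E)/0.0592 = 2(0.42 − 0.701)/0.0592 = -9.493, so Q = 3.21 × 10^-10.
With Q = [Ni²⁺]·[Cu⁺]^2/[Cu²⁺]^2 and the known concentrations, [Cu²⁺]^2 in the denominator gives [Cu²⁺] = 1.6 M.

1.6 M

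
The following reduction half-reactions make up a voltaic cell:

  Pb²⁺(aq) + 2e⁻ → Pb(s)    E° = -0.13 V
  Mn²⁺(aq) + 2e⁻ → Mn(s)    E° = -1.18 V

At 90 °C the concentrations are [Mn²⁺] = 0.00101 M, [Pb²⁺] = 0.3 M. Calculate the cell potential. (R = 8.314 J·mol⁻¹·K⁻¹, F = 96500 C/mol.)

1.14 V

The Pb²⁺/Pb couple has the higher reduction potential and acts as the cathode, so E°_cell = -0.13 − (-1.18) = 1.05 V.
Balancing electrons gives n = 2; the reaction quotient is Q = [Mn²⁺]/[Pb²⁺] = 0.00337.
E = E° − (RT/nF) ln Q = 1.05 − (8.314×363)/(2×96500) × (-5.694) = 1.050 + 0.089 = 1.139 V.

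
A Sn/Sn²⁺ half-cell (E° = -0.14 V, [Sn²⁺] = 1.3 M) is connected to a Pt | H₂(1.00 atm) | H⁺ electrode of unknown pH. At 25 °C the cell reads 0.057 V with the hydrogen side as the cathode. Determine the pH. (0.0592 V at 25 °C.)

pH = 1.35

E°_cell = 0.14 V and n = 2.
log Q = n(E° − E)/0.0592 = 2×(0.14 − 0.057)/0.0592 = 2.804.
With Q = [Sn²⁺]·P(H₂) / [H⁺]^2, solving for [H⁺] gives log[H⁺] = -1.345, so pH = 1.35.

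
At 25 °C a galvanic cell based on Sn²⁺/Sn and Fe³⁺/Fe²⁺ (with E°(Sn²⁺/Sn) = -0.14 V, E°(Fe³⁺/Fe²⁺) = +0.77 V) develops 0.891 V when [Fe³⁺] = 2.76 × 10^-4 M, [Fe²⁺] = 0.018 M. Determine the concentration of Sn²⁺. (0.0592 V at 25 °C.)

0.001 M

From the Nernst equation, log Q = n(E° − E)/0.0592 = 2(0.91 − 0.891)/0.0592 = 0.642, so Q = 4.38.
With Q = [Sn²⁺]·[Fe²⁺]^2/[Fe³⁺]^2 and the known concentrations, [Sn²⁺] in the numerator gives [Sn²⁺] = 0.001 M.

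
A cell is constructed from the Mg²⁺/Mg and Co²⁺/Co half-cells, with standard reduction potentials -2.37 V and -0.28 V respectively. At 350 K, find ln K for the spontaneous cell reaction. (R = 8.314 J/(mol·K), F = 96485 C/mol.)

ln K = 138.6

E°_cell = -0.28 − (-2.37) = 2.09 V, with n = 2 electrons transferred.
At equilibrium E = 0, so the Nernst equation gives ln K = nFE°/RT = (2)(96485)(2.09)/((8.314)(350)) = 138.60.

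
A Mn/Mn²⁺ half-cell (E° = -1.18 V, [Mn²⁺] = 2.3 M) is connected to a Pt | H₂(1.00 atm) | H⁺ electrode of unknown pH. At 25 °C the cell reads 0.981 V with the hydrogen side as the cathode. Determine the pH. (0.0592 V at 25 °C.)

E°_cell = 1.18 V and n = 2.
log Q = n(E° − E)/0.0592 = 2×(1.18 − 0.981)/0.0592 = 6.723.
With Q = [Mn²⁺]·P(H₂) / [H⁺]^2, solving for [H⁺] gives log[H⁺] = -3.181, so pH = 3.18.

pH = 3.18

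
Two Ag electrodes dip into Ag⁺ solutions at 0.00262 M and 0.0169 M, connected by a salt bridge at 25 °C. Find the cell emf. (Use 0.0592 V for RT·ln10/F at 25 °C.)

0.048 V

Both half-cells are Ag⁺/Ag, so E°_cell = 0. The concentrated side is the cathode; the cell reaction moves Ag⁺ from high to low concentration with n = 1.
Q = [Ag⁺]_dilute/[Ag⁺]_conc = 0.00262/0.0169 = 0.155.
E = 0 − (0.0592/1) log Q = −(0.0592/1)(-0.810) = 0.0480 V.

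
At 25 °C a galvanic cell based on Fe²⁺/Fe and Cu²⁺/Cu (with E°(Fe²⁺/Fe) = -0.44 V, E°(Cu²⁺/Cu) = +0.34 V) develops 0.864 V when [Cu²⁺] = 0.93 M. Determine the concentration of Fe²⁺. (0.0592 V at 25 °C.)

From the Nernst equation, log Q = n(E° − E)/0.0592 = 2(0.78 − 0.864)/0.0592 = -2.838, so Q = 0.00145.
With Q = [Fe²⁺]/[Cu²⁺] and the known concentrations, [Fe²⁺] in the numerator gives [Fe²⁺] = 0.0014 M.

0.0014 M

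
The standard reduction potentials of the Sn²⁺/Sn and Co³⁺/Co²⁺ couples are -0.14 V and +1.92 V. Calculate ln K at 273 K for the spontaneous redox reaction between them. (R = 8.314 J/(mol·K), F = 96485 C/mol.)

E°_cell = +1.92 − (-0.14) = 2.06 V, with n = 2 electrons transferred.
At equilibrium E = 0, so the Nernst equation gives ln K = nFE°/RT = (2)(96485)(2.06)/((8.314)(273)) = 175.14.

ln K = 175.1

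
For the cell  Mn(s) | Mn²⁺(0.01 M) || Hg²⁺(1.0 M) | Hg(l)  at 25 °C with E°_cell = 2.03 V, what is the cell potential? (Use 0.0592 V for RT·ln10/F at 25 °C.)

Balancing electrons gives n = 2; the reaction quotient is Q = [Mn²⁺]/[Hg²⁺] = 0.0100.
At 25 °C, E = E° − (0.0592/n) log Q = 2.03 − (0.0592/2)(-2.000) = 2.030 + 0.059 = 2.089 V.

2.09 V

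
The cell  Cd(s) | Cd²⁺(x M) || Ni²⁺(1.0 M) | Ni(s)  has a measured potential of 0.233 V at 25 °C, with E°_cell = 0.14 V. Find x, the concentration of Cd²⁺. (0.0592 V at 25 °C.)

From the Nernst equation, log Q = n(E° − E)/0.0592 = 2(0.14 − 0.233)/0.0592 = -3.142, so Q = 7.21 × 10^-4.
With Q = [Cd²⁺]/[Ni²⁺] and the known concentrations, [Cd²⁺] in the numerator gives [Cd²⁺] = 7.2 × 10^-4 M.

7.2 × 10^-4 M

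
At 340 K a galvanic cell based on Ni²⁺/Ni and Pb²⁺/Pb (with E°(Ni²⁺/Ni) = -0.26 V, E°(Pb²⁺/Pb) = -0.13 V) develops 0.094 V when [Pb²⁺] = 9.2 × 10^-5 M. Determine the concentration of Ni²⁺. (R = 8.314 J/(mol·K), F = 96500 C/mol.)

0.0011 M

From the Nernst equation, ln Q = nF(E° − E)/RT = 2×96500×(0.13 − 0.094)/(8.314×340) = 2.458, so Q = 11.7.
With Q = [Ni²⁺]/[Pb²⁺] and the known concentrations, [Ni²⁺] in the numerator gives [Ni²⁺] = 0.0011 M.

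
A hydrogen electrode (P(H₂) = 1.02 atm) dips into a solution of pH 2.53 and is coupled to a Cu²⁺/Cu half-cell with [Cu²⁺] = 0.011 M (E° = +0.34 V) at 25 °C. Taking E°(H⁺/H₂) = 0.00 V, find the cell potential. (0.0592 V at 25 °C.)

The Cu²⁺/Cu couple is the cathode, so E°_cell = 0.34 V; n = 2.
[H⁺] = 10^(−2.53) = 0.0030 M, and Q = [H⁺]^2 / ([Cu²⁺]·P(H₂)) = 7.76 × 10^-4.
E = E° − (0.0592/2) log Q = 0.34 − (0.0592/2)(-3.110) = 0.432 V.

0.43 V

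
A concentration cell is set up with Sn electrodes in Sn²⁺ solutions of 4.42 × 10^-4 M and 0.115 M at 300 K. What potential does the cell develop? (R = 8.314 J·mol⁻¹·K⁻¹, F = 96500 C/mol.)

Both half-cells are Sn²⁺/Sn, so E°_cell = 0. The concentrated side is the cathode; the cell reaction moves Sn²⁺ from high to low concentration with n = 2.
Q = [Sn²⁺]_dilute/[Sn²⁺]_conc = 4.42 × 10^-4/0.115 = 0.00384.
E = 0 − (RT/nF) ln Q = −((8.314×300)/(2×96500))(-5.561) = 0.0719 V.

0.072 V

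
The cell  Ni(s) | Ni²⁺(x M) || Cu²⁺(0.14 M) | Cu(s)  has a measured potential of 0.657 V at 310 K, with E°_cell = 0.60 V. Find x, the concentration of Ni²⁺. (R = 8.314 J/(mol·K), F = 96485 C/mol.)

0.002 M

From the Nernst equation, ln Q = nF(E° − E)/RT = 2×96485×(0.60 − 0.657)/(8.314×310) = -4.268, so Q = 0.0140.
With Q = [Ni²⁺]/[Cu²⁺] and the known concentrations, [Ni²⁺] in the numerator gives [Ni²⁺] = 0.002 M.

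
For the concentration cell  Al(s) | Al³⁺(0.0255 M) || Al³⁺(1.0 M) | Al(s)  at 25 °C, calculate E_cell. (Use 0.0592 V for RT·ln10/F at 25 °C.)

0.031 V

Both half-cells are Al³⁺/Al, so E°_cell = 0. The concentrated side is the cathode; the cell reaction moves Al³⁺ from high to low concentration with n = 3.
Q = [Al³⁺]_dilute/[Al³⁺]_conc = 0.0255/1.0 = 0.0255.
E = 0 − (0.0592/3) log Q = −(0.0592/3)(-1.593) = 0.0314 V.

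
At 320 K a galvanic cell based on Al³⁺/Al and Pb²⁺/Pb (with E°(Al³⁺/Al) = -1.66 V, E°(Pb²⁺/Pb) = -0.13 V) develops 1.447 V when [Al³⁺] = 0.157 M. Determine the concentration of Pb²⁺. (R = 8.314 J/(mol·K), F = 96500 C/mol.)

From the Nernst equation, ln Q = nF(E° − E)/RT = 6×96500×(1.53 − 1.447)/(8.314×320) = 18.063, so Q = 6.99 × 10^7.
With Q = [Al³⁺]^2/[Pb²⁺]^3 and the known concentrations, [Pb²⁺]^3 in the denominator gives [Pb²⁺] = 7.1 × 10^-4 M.

7.1 × 10^-4 M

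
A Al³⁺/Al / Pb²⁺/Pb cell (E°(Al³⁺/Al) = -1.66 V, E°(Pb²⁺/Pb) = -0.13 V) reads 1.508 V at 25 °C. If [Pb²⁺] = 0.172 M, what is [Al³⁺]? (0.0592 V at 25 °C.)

0.93 M

From the Nernst equation, log Q = n(E° − E)/0.0592 = 6(1.53 − 1.508)/0.0592 = 2.230, so Q = 170.
With Q = [Al³⁺]^2/[Pb²⁺]^3 and the known concentrations, [Al³⁺]^2 in the numerator gives [Al³⁺] = 0.93 M.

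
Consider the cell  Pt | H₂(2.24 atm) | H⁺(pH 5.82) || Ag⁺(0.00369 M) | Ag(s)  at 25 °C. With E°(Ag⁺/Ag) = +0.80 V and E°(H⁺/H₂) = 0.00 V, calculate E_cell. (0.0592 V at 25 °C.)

1.01 V

The Ag⁺/Ag couple is the cathode, so E°_cell = 0.80 V; n = 2.
[H⁺] = 10^(−5.82) = 1.5 × 10^-6 M, and Q = [H⁺]^2 / ([Ag⁺]^2·P(H₂)) = 7.51 × 10^-8.
E = E° − (0.0592/2) log Q = 0.80 − (0.0592/2)(-7.124) = 1.011 V.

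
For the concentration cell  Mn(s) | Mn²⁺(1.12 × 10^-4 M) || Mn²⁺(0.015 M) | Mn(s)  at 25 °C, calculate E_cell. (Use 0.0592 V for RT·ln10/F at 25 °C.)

Both half-cells are Mn²⁺/Mn, so E°_cell = 0. The concentrated side is the cathode; the cell reaction moves Mn²⁺ from high to low concentration with n = 2.
Q = [Mn²⁺]_dilute/[Mn²⁺]_conc = 1.12 × 10^-4/0.015 = 0.00747.
E = 0 − (0.0592/2) log Q = −(0.0592/2)(-2.127) = 0.0630 V.

0.063 V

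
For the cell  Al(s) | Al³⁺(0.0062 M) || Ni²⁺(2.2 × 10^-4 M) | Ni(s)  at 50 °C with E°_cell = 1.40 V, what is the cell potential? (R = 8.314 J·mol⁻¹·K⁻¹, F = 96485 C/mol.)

1.33 V

Balancing electrons gives n = 6; the reaction quotient is Q = [Al³⁺]^2/[Ni²⁺]^3 = 3.61 × 10^6.
E = E° − (RT/nF) ln Q = 1.40 − (8.314×323)/(6×96485) × (15.099) = 1.400 − 0.070 = 1.330 V.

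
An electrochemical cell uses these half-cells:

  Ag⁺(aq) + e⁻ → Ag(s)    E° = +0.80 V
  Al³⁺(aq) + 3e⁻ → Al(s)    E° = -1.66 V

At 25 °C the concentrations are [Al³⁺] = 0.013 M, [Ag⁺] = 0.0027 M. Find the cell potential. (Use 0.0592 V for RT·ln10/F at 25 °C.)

The Ag⁺/Ag couple has the higher reduction potential and acts as the cathode, so E°_cell = +0.80 − (-1.66) = 2.46 V.
Balancing electrons gives n = 3; the reaction quotient is Q = [Al³⁺]/[Ag⁺]^3 = 6.6 × 10^5.
At 25 °C, E = E° − (0.0592/n) log Q = 2.46 − (0.0592/3)(5.820) = 2.460 − 0.115 = 2.345 V.

2.35 V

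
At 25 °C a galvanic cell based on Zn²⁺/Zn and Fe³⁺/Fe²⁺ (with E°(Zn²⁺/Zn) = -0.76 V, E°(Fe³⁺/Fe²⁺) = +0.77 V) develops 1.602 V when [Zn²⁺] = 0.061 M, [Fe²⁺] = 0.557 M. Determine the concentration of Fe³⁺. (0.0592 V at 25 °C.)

From the Nernst equation, log Q = n(E° − E)/0.0592 = 2(1.53 − 1.602)/0.0592 = -2.432, so Q = 0.00369.
With Q = [Zn²⁺]·[Fe²⁺]^2/[Fe³⁺]^2 and the known concentrations, [Fe³⁺]^2 in the denominator gives [Fe³⁺] = 2.3 M.

2.3 M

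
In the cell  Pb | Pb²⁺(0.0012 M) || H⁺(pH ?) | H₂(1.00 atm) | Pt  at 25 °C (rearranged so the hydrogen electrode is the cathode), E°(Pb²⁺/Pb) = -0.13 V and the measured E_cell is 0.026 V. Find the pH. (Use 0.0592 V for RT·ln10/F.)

pH = 3.22

E°_cell = 0.13 V and n = 2.
log Q = n(E° − E)/0.0592 = 2×(0.13 − 0.026)/0.0592 = 3.514.
With Q = [Pb²⁺]·P(H₂) / [H⁺]^2, solving for [H⁺] gives log[H⁺] = -3.217, so pH = 3.22.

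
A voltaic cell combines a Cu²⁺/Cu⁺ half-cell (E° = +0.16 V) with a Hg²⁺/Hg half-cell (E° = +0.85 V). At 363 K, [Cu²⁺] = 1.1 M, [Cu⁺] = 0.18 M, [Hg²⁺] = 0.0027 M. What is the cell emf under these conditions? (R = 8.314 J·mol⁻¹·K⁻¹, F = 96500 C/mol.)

The Hg²⁺/Hg couple has the higher reduction potential and acts as the cathode, so E°_cell = +0.85 − (+0.16) = 0.69 V.
Balancing electrons gives n = 2; the reaction quotient is Q = [Cu²⁺]^2/([Cu⁺]^2·[Hg²⁺]) = 1.38 × 10^4.
E = E° − (RT/nF) ln Q = 0.69 − (8.314×363)/(2×96500) × (9.535) = 0.690 − 0.149 = 0.541 V.

0.541 V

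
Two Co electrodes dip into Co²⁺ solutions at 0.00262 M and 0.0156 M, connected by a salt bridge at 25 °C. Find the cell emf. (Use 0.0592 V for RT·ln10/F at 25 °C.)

0.023 V

Both half-cells are Co²⁺/Co, so E°_cell = 0. The concentrated side is the cathode; the cell reaction moves Co²⁺ from high to low concentration with n = 2.
Q = [Co²⁺]_dilute/[Co²⁺]_conc = 0.00262/0.0156 = 0.168.
E = 0 − (0.0592/2) log Q = −(0.0592/2)(-0.775) = 0.0229 V.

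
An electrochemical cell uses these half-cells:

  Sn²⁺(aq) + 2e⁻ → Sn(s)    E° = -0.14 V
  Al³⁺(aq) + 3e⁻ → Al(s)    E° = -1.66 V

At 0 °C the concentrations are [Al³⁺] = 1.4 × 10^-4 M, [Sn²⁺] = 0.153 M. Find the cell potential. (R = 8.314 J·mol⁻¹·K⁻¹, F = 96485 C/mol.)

1.57 V

The Sn²⁺/Sn couple has the higher reduction potential and acts as the cathode, so E°_cell = -0.14 − (-1.66) = 1.52 V.
Balancing electrons gives n = 6; the reaction quotient is Q = [Al³⁺]^2/[Sn²⁺]^3 = 5.47 × 10^-6.
E = E° − (RT/nF) ln Q = 1.52 − (8.314×273)/(6×96485) × (-12.116) = 1.520 + 0.048 = 1.568 V.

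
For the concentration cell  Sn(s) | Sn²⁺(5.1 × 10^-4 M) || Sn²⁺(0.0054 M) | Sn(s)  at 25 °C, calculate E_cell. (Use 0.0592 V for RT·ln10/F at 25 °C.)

0.030 V

Both half-cells are Sn²⁺/Sn, so E°_cell = 0. The concentrated side is the cathode; the cell reaction moves Sn²⁺ from high to low concentration with n = 2.
Q = [Sn²⁺]_dilute/[Sn²⁺]_conc = 5.1 × 10^-4/0.0054 = 0.0944.
E = 0 − (0.0592/2) log Q = −(0.0592/2)(-1.025) = 0.0303 V.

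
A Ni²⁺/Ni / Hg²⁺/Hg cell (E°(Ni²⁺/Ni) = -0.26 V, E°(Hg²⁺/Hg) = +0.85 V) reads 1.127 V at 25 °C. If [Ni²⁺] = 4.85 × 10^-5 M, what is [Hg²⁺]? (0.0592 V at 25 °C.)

1.8 × 10^-4 M

From the Nernst equation, log Q = n(E° − E)/0.0592 = 2(1.11 − 1.127)/0.0592 = -0.574, so Q = 0.266.
With Q = [Ni²⁺]/[Hg²⁺] and the known concentrations, [Hg²⁺] in the denominator gives [Hg²⁺] = 1.8 × 10^-4 M.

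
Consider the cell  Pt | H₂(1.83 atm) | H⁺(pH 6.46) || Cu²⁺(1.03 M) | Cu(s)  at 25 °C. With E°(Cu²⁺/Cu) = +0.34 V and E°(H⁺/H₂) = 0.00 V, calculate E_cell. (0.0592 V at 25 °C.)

0.73 V

The Cu²⁺/Cu couple is the cathode, so E°_cell = 0.34 V; n = 2.
[H⁺] = 10^(−6.46) = 3.5 × 10^-7 M, and Q = [H⁺]^2 / ([Cu²⁺]·P(H₂)) = 6.38 × 10^-14.
E = E° − (0.0592/2) log Q = 0.34 − (0.0592/2)(-13.195) = 0.731 V.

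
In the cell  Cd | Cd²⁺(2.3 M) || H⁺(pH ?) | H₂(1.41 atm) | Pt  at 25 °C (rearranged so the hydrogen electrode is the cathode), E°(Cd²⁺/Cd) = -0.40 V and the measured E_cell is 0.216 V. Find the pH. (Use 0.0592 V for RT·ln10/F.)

pH = 2.85

E°_cell = 0.40 V and n = 2.
log Q = n(E° − E)/0.0592 = 2×(0.40 − 0.216)/0.0592 = 6.216.
With Q = [Cd²⁺]·P(H₂) / [H⁺]^2, solving for [H⁺] gives log[H⁺] = -2.853, so pH = 2.85.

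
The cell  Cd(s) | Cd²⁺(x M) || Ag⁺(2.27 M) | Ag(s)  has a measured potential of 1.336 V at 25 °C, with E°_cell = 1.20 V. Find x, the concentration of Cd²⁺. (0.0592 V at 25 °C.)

1.3 × 10^-4 M

From the Nernst equation, log Q = n(E° − E)/0.0592 = 2(1.20 − 1.336)/0.0592 = -4.595, so Q = 2.54 × 10^-5.
With Q = [Cd²⁺]/[Ag⁺]^2 and the known concentrations, [Cd²⁺] in the numerator gives [Cd²⁺] = 1.3 × 10^-4 M.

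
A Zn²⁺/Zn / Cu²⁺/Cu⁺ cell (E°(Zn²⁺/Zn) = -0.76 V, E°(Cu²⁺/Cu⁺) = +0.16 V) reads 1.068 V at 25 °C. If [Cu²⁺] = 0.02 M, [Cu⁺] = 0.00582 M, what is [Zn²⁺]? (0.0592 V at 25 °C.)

From the Nernst equation, log Q = n(E° − E)/0.0592 = 2(0.92 − 1.068)/0.0592 = -5.000, so Q = 1 × 10^-5.
With Q = [Zn²⁺]·[Cu⁺]^2/[Cu²⁺]^2 and the known concentrations, [Zn²⁺] in the numerator gives [Zn²⁺] = 1.2 × 10^-4 M.

1.2 × 10^-4 M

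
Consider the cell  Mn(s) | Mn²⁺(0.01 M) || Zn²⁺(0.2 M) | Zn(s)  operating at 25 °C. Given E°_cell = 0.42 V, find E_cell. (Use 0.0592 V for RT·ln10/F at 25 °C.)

Balancing electrons gives n = 2; the reaction quotient is Q = [Mn²⁺]/[Zn²⁺] = 0.0500.
At 25 °C, E = E° − (0.0592/n) log Q = 0.42 − (0.0592/2)(-1.301) = 0.420 + 0.039 = 0.459 V.

0.459 V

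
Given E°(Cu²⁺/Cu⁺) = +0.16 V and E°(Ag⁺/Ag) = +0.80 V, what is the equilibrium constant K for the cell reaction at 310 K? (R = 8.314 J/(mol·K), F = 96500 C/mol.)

E°_cell = +0.80 − (+0.16) = 0.64 V, with n = 1 electron transferred.
At equilibrium E = 0, so the Nernst equation gives ln K = nFE°/RT = (1)(96500)(0.64)/((8.314)(310)) = 23.96.
K = e^23.96 = 2.6 × 10^10.

2.6 × 10^10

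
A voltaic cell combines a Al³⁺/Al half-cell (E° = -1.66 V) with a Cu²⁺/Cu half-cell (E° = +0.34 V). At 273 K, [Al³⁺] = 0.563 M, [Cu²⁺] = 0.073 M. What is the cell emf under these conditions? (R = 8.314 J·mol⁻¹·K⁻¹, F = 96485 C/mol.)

The Cu²⁺/Cu couple has the higher reduction potential and acts as the cathode, so E°_cell = +0.34 − (-1.66) = 2.00 V.
Balancing electrons gives n = 6; the reaction quotient is Q = [Al³⁺]^2/[Cu²⁺]^3 = 815.
E = E° − (RT/nF) ln Q = 2.00 − (8.314×273)/(6×96485) × (6.703) = 2.000 − 0.026 = 1.974 V.

1.97 V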